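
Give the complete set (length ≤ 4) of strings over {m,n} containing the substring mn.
mn, mmn, mnm, mnn, nmn, mmmn, mmnm, mmnn, mnmm, mnmn, mnnm, mnnn, nmmn, nmnm, nmnn, nnmn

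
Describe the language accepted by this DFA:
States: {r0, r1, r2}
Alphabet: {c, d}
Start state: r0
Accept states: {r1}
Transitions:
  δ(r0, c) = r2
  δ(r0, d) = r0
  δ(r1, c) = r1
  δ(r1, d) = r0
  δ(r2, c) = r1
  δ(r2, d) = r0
Testing a few strings:
  'cd' → reject
  'c' → reject
  'ddc' → reject
  'dd' → reject
State roles: r0=last symbol not c; r1=two trailing c's; r2=one trailing c
All strings over {c,d} ending with cc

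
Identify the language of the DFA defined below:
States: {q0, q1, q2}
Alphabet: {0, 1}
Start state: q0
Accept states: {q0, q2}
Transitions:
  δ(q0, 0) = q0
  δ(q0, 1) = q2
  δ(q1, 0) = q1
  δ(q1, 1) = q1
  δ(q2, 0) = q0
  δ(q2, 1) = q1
Testing a few strings:
  '1111' → reject
  '1101' → reject
  '0001' → accept
  '1' → accept
State roles: q0=last symbol not 1 (ok); q1=saw 11 (dead); q2=last symbol 1 (ok)
All binary strings with no two consecutive 1's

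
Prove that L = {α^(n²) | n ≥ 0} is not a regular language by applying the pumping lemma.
Assume L is regular with pumping length p. Idea: pumping adds a fixed amount, but gaps between consecutive squares grow.
Choose s = α^(p²) (length p² ≥ p). By the pumping lemma, s = xyz with |xy| ≤ p, |y| > 0, so |y| = k with 1 ≤ k ≤ p. Then |xy²z| = p²+k. Since p² < p²+k ≤ p²+p < (p+1)², the length p²+k lies strictly between consecutive squares, so it is not a perfect square and xy²z ∉ L.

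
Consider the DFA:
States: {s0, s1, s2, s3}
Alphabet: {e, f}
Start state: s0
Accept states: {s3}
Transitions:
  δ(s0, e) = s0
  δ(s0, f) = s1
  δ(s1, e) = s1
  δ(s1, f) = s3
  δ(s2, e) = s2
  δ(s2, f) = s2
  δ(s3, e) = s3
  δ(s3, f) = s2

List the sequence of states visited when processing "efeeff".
read 'e': s0 → s0
  read 'f': s0 → s1
  read 'e': s1 → s1
  read 'e': s1 → s1
  read 'f': s1 → s3
  read 'f': s3 → s2
s0 -> s0 -> s1 -> s1 -> s1 -> s3 -> s2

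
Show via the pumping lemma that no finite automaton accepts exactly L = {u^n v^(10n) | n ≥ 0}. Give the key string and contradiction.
Assume L is regular with pumping length p. Idea: pumping the u-block breaks the 1:10 ratio.
Choose s = u^p v^(10p) (length 11p ≥ p). By the pumping lemma, s = xyz with |xy| ≤ p, |y| > 0, so y = u^k with k ≥ 1. Then xy²z = u^(p+k) v^(10p). For this to be in L we would need 10p = 10(p+k), i.e. 10k = 0, contradicting k ≥ 1. So xy²z ∉ L.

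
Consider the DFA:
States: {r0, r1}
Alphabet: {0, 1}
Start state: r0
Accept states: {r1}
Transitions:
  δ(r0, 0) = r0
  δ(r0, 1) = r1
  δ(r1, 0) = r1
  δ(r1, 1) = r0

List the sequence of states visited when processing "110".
read '1': r0 → r1
  read '1': r1 → r0
  read '0': r0 → r0
r0 -> r1 -> r0 -> r0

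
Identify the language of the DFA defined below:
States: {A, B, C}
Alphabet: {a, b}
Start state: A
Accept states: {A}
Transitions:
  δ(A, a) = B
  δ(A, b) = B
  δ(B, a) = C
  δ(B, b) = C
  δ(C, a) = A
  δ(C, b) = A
Testing a few strings:
  'baa' → accept
  'bbba' → reject
  'b' → reject
  'abab' → reject
State roles: A=length ≡ 0 (mod 3); B=length ≡ 1 (mod 3); C=length ≡ 2 (mod 3)
All strings over {a,b} whose length is a multiple of 3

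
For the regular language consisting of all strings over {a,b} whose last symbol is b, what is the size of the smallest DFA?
By Myhill–Nerode, count the distinguishable equivalence classes: 2^1 = 2 classes — the DFA must remember the last 1 symbol read; every pair of distinct length-1 suffixes is distinguishable by some continuation.
2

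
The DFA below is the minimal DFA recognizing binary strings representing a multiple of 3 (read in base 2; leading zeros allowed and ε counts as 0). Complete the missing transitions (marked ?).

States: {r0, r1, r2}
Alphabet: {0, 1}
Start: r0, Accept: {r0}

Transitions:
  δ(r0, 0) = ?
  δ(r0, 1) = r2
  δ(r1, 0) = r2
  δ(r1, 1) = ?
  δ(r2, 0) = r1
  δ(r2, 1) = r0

From the language and accept set, identify what each state tracks — r0: value ≡ 0 (mod 3); r1: value ≡ 2 (mod 3); r2: value ≡ 1 (mod 3).
Each missing δ(q, a) is the state matching the new tracked value after reading a.
δ(r0, 0) = r0; δ(r1, 1) = r1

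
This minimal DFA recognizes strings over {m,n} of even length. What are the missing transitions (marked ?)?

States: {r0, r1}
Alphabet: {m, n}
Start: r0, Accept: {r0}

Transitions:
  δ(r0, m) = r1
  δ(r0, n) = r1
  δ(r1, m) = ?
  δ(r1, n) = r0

From the language and accept set, identify what each state tracks — r0: even length so far; r1: odd length so far.
Each missing δ(q, a) is the state matching the new tracked value after reading a.
δ(r1, m) = r0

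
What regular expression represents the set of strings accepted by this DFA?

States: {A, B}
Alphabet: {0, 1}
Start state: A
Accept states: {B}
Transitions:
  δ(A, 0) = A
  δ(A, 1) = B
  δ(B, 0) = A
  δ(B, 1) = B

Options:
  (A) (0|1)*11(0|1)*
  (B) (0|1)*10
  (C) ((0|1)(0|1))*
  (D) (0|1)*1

Check each option against the DFA on short strings; one disagreement eliminates an option:
  (A) (0|1)*11(0|1)*: on '1' the DFA goes A → B and accepts (B ∈ Accept), but the regex does not match it → eliminate
  (B) (0|1)*10: on '1' the DFA goes A → B and accepts (B ∈ Accept), but the regex does not match it → eliminate
  (C) ((0|1)(0|1))*: on ε the DFA stays in A and rejects (A ∉ Accept), but the regex matches it → eliminate
  (D) (0|1)*1: agrees with the DFA on every string of length ≤ 6
Only (D) is consistent with the DFA.
(D) (0|1)*1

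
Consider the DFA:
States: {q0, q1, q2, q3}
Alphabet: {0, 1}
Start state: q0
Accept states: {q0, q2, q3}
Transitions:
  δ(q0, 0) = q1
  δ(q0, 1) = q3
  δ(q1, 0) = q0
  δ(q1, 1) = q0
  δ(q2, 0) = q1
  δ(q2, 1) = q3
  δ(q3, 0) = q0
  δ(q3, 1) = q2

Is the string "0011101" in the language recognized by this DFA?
Processing string "0011101":
  q0 --0--> q1
  q1 --0--> q0
  q0 --1--> q3
  q3 --1--> q2
  q2 --1--> q3
  q3 --0--> q0
  q0 --1--> q3
Final state: q3
Accept states: {q0, q2, q3}
Yes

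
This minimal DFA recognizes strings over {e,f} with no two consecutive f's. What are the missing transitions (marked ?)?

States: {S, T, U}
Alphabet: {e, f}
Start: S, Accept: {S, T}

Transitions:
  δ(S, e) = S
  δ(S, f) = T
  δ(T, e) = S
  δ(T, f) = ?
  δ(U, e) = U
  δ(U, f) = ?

From the language and accept set, identify what each state tracks — S: last symbol not f (ok); T: last symbol f (ok); U: saw ff (dead).
Each missing δ(q, a) is the state matching the new tracked value after reading a.
δ(T, f) = U; δ(U, f) = U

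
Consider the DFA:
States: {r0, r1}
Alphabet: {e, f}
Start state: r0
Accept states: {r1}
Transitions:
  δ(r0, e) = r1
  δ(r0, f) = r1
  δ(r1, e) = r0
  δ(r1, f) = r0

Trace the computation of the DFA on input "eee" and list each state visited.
read 'e': r0 → r1
  read 'e': r1 → r0
  read 'e': r0 → r1
r0 -> r1 -> r0 -> r1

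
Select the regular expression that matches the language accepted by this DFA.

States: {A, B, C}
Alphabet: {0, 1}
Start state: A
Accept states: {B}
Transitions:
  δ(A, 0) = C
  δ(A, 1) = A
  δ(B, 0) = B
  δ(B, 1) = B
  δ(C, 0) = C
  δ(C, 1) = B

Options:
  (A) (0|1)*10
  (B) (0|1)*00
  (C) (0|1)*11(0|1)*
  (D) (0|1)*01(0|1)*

Check each option against the DFA on short strings; one disagreement eliminates an option:
  (A) (0|1)*10: on '01' the DFA goes A → C → B and accepts (B ∈ Accept), but the regex does not match it → eliminate
  (B) (0|1)*00: on '00' the DFA goes A → C → C and rejects (C ∉ Accept), but the regex matches it → eliminate
  (C) (0|1)*11(0|1)*: on '01' the DFA goes A → C → B and accepts (B ∈ Accept), but the regex does not match it → eliminate
  (D) (0|1)*01(0|1)*: agrees with the DFA on every string of length ≤ 6
Only (D) is consistent with the DFA.
(D) (0|1)*01(0|1)*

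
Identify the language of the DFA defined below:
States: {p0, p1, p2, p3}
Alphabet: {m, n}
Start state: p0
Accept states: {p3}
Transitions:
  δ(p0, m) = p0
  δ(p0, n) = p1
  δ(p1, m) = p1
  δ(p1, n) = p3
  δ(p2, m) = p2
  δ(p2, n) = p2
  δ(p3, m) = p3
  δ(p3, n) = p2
Testing a few strings:
  'nnm' → accept
  'nn' → accept
  'n' → reject
  'nmmm' → reject
State roles: p0=zero n's; p1=one n; p2=≥ three n's (dead); p3=two n's
All strings over {m,n} containing exactly two n's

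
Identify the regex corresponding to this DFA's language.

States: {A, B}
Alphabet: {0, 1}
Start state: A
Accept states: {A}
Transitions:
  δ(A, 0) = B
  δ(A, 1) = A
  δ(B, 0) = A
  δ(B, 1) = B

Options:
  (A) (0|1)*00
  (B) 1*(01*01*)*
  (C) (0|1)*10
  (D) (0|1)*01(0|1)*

Check each option against the DFA on short strings; one disagreement eliminates an option:
  (A) (0|1)*00: on ε the DFA stays in A and accepts (A ∈ Accept), but the regex does not match it → eliminate
  (B) 1*(01*01*)*: agrees with the DFA on every string of length ≤ 6
  (C) (0|1)*10: on ε the DFA stays in A and accepts (A ∈ Accept), but the regex does not match it → eliminate
  (D) (0|1)*01(0|1)*: on ε the DFA stays in A and accepts (A ∈ Accept), but the regex does not match it → eliminate
Only (B) is consistent with the DFA.
(B) 1*(01*01*)*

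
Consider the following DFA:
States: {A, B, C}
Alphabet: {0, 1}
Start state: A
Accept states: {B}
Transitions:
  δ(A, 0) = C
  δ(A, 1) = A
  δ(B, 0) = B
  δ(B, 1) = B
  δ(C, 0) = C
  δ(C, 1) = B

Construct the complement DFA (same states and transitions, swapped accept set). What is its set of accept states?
Complement accept states = All states \ Original accept states
= {A, B, C} \ {B}
{A, C}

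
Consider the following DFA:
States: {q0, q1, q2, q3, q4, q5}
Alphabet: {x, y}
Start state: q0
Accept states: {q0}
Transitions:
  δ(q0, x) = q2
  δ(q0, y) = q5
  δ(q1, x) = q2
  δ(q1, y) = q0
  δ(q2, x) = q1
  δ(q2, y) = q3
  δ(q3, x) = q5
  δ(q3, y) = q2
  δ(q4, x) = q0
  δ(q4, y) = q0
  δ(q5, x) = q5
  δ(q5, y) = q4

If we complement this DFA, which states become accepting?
Complement accept states = All states \ Original accept states
= {q0, q1, q2, q3, q4, q5} \ {q0}
{q1, q2, q3, q4, q5}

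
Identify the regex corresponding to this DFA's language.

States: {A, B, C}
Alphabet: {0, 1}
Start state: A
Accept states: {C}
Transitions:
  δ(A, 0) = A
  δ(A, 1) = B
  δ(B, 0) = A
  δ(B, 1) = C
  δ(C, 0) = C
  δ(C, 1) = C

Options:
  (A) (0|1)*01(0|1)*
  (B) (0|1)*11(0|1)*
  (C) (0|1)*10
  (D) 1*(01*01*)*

Check each option against the DFA on short strings; one disagreement eliminates an option:
  (A) (0|1)*01(0|1)*: on '01' the DFA goes A → A → B and rejects (B ∉ Accept), but the regex matches it → eliminate
  (B) (0|1)*11(0|1)*: agrees with the DFA on every string of length ≤ 6
  (C) (0|1)*10: on '10' the DFA goes A → B → A and rejects (A ∉ Accept), but the regex matches it → eliminate
  (D) 1*(01*01*)*: on ε the DFA stays in A and rejects (A ∉ Accept), but the regex matches it → eliminate
Only (B) is consistent with the DFA.
(B) (0|1)*11(0|1)*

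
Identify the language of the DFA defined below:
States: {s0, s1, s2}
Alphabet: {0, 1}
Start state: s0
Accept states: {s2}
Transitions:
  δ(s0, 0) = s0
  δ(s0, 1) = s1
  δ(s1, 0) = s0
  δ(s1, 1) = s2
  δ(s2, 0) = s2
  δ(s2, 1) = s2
Testing a few strings:
  '011' → accept
  '001' → reject
  '1' → reject
  '110' → accept
State roles: s0=no progress toward 11; s1=one trailing 1; s2=substring 11 seen
All binary strings containing the substring 11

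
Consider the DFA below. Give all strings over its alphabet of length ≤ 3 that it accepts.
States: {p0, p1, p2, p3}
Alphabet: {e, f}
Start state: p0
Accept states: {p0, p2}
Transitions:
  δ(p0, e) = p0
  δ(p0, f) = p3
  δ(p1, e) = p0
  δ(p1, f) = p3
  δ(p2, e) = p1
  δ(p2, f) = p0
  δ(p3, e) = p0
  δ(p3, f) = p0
ε, e, ee, fe, ff, eee, efe, eff, fee, ffe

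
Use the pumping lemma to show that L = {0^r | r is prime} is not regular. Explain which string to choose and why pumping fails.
Assume L is regular with pumping length p. Idea: pumping by a suitable count produces a composite length.
Let q be a prime with q ≥ p and choose s = 0^q ∈ L. By the pumping lemma, s = xyz with |xy| ≤ p, |y| = k ≥ 1. Take i = q+1: |xy^(q+1)z| = q + q·k = q(1+k). Since q ≥ 2 and 1+k ≥ 2, q(1+k) is composite, so xy^(q+1)z ∉ L.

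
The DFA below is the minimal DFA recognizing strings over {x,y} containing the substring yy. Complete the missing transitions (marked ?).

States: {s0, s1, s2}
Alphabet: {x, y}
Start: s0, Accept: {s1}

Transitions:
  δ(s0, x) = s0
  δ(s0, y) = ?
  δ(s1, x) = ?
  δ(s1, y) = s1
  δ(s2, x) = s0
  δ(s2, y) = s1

From the language and accept set, identify what each state tracks — s0: no progress toward yy; s1: substring yy seen; s2: one trailing y.
Each missing δ(q, a) is the state matching the new tracked value after reading a.
δ(s0, y) = s2; δ(s1, x) = s1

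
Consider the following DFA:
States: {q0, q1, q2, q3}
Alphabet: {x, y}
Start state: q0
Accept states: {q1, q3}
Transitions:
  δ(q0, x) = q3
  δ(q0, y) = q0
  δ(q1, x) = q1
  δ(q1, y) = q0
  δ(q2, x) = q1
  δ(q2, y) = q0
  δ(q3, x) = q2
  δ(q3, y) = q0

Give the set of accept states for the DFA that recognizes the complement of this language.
Complement accept states = All states \ Original accept states
= {q0, q1, q2, q3} \ {q1, q3}
{q0, q2}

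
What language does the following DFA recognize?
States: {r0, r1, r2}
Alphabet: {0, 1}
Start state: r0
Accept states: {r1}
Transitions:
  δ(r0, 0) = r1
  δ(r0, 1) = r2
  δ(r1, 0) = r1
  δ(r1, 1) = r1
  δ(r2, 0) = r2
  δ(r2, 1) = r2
Testing a few strings:
  '1' → reject
  '10' → reject
  '0' → accept
  '000' → accept
State roles: r0=no input read; r1=started with 0; r2=started with 1 (dead)
All binary strings starting with 0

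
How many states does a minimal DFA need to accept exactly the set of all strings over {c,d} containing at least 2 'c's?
By Myhill–Nerode, count the distinguishable equivalence classes: 3 classes — having seen 0, 1, or ≥2 copies of 'c'; any two classes i < j (j ≤ 2) are distinguished by the string c^(2−j), which takes class j to 2 copies (accepted) but leaves class i below 2 (rejected).
3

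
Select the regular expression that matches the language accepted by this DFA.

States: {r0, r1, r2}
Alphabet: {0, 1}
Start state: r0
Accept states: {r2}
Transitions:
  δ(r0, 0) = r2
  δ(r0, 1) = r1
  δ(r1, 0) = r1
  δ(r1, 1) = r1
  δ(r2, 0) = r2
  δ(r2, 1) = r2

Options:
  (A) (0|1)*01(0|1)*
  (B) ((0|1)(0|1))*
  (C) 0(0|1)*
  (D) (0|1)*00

Check each option against the DFA on short strings; one disagreement eliminates an option:
  (A) (0|1)*01(0|1)*: on '0' the DFA goes r0 → r2 and accepts (r2 ∈ Accept), but the regex does not match it → eliminate
  (B) ((0|1)(0|1))*: on ε the DFA stays in r0 and rejects (r0 ∉ Accept), but the regex matches it → eliminate
  (C) 0(0|1)*: agrees with the DFA on every string of length ≤ 6
  (D) (0|1)*00: on '0' the DFA goes r0 → r2 and accepts (r2 ∈ Accept), but the regex does not match it → eliminate
Only (C) is consistent with the DFA.
(C) 0(0|1)*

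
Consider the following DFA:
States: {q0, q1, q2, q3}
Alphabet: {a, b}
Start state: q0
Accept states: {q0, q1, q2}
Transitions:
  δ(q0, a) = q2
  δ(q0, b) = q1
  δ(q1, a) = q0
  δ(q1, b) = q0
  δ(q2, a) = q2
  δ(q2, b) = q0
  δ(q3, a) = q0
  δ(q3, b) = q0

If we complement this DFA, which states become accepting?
Complement accept states = All states \ Original accept states
= {q0, q1, q2, q3} \ {q0, q1, q2}
{q3}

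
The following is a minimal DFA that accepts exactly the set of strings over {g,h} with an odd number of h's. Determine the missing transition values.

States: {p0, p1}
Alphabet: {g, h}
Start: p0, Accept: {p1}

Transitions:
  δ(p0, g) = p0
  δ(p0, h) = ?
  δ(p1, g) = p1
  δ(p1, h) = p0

From the language and accept set, identify what each state tracks — p0: even number of h's so far; p1: odd number of h's so far.
Each missing δ(q, a) is the state matching the new tracked value after reading a.
δ(p0, h) = p1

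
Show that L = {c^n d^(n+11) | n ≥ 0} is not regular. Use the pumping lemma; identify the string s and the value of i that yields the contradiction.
Assume L is regular with pumping length p. Idea: pumping the c-block breaks the fixed offset of 11.
Choose s = c^p d^(p+11) ∈ L. By the pumping lemma, s = xyz with |xy| ≤ p, |y| > 0, so y = c^k with k ≥ 1. Then xy²z = c^(p+k) d^(p+11). For this to be in L we would need p+11 = (p+k)+11, i.e. k = 0, contradicting k ≥ 1. So xy²z ∉ L.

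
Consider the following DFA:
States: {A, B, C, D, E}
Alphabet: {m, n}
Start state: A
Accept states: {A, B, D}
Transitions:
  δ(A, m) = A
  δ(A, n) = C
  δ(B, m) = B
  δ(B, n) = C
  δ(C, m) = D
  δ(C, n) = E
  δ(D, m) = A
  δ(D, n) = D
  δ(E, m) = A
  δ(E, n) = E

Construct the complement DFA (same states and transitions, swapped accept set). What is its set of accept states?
Complement accept states = All states \ Original accept states
= {A, B, C, D, E} \ {A, B, D}
{C, E}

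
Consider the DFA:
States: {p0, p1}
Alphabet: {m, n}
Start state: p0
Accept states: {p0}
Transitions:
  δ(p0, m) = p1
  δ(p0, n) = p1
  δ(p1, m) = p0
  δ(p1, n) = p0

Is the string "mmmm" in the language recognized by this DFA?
Processing string "mmmm":
  p0 --m--> p1
  p1 --m--> p0
  p0 --m--> p1
  p1 --m--> p0
Final state: p0
Accept states: {p0}
Yes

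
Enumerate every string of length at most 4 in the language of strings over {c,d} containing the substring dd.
dd, cdd, ddc, ddd, ccdd, cddc, cddd, dcdd, ddcc, ddcd, dddc, dddd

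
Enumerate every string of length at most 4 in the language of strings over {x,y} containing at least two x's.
xx, xxx, xxy, xyx, yxx, xxxx, xxxy, xxyx, xxyy, xyxx, xyxy, xyyx, yxxx, yxxy, yxyx, yyxx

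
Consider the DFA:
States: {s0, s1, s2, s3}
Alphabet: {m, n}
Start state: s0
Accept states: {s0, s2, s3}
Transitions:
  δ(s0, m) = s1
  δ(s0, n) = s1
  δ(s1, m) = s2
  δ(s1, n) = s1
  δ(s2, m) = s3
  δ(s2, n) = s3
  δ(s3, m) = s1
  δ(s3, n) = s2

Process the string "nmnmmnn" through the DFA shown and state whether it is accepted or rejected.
Processing string "nmnmmnn":
  s0 --n--> s1
  s1 --m--> s2
  s2 --n--> s3
  s3 --m--> s1
  s1 --m--> s2
  s2 --n--> s3
  s3 --n--> s2
Final state: s2
Accept states: {s0, s2, s3}
Yes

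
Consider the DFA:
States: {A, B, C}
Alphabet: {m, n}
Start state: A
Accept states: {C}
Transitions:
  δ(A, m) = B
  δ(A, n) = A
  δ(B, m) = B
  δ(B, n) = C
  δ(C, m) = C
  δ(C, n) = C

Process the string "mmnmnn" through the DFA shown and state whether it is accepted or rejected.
Processing string "mmnmnn":
  A --m--> B
  B --m--> B
  B --n--> C
  C --m--> C
  C --n--> C
  C --n--> C
Final state: C
Accept states: {C}
Yes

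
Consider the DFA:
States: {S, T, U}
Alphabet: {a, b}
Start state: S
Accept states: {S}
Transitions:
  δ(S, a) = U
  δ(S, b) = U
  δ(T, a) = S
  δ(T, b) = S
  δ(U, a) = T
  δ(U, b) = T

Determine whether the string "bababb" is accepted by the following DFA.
Processing string "bababb":
  S --b--> U
  U --a--> T
  T --b--> S
  S --a--> U
  U --b--> T
  T --b--> S
Final state: S
Accept states: {S}
Yes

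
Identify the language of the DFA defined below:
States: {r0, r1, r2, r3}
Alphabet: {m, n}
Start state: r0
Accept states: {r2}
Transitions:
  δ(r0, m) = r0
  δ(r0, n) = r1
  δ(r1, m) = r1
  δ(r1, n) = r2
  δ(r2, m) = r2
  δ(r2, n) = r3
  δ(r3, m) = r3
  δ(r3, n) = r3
Testing a few strings:
  'm' → reject
  'nn' → accept
  'nnn' → reject
  'n' → reject
State roles: r0=zero n's; r1=one n; r2=two n's; r3=≥ three n's (dead)
All strings over {m,n} containing exactly two n's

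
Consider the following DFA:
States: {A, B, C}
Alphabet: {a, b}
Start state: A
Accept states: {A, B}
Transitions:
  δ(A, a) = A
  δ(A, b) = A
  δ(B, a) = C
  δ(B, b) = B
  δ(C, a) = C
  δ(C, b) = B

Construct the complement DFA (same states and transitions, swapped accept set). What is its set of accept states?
Complement accept states = All states \ Original accept states
= {A, B, C} \ {A, B}
{C}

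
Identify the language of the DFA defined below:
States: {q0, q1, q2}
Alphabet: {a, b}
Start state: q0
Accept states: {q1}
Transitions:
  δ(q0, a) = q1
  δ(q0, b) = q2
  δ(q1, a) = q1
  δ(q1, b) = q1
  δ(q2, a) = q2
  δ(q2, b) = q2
Testing a few strings:
  'ba' → reject
  'a' → accept
  'bbb' → reject
  'abb' → accept
State roles: q0=no input read; q1=started with a; q2=started with b (dead)
All strings over {a,b} starting with a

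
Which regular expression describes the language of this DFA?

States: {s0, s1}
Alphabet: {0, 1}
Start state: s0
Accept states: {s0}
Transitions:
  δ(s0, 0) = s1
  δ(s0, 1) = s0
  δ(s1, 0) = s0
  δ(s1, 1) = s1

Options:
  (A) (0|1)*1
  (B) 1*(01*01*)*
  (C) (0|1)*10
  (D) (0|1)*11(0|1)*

Check each option against the DFA on short strings; one disagreement eliminates an option:
  (A) (0|1)*1: on ε the DFA stays in s0 and accepts (s0 ∈ Accept), but the regex does not match it → eliminate
  (B) 1*(01*01*)*: agrees with the DFA on every string of length ≤ 6
  (C) (0|1)*10: on ε the DFA stays in s0 and accepts (s0 ∈ Accept), but the regex does not match it → eliminate
  (D) (0|1)*11(0|1)*: on ε the DFA stays in s0 and accepts (s0 ∈ Accept), but the regex does not match it → eliminate
Only (B) is consistent with the DFA.
(B) 1*(01*01*)*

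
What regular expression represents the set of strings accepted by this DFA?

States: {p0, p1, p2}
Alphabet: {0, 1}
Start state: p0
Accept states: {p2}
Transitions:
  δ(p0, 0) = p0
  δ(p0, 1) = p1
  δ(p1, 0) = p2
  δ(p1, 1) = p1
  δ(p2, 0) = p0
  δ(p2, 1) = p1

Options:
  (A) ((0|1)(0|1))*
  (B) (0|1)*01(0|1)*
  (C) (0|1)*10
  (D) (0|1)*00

Check each option against the DFA on short strings; one disagreement eliminates an option:
  (A) ((0|1)(0|1))*: on ε the DFA stays in p0 and rejects (p0 ∉ Accept), but the regex matches it → eliminate
  (B) (0|1)*01(0|1)*: on '01' the DFA goes p0 → p0 → p1 and rejects (p1 ∉ Accept), but the regex matches it → eliminate
  (C) (0|1)*10: agrees with the DFA on every string of length ≤ 6
  (D) (0|1)*00: on '00' the DFA goes p0 → p0 → p0 and rejects (p0 ∉ Accept), but the regex matches it → eliminate
Only (C) is consistent with the DFA.
(C) (0|1)*10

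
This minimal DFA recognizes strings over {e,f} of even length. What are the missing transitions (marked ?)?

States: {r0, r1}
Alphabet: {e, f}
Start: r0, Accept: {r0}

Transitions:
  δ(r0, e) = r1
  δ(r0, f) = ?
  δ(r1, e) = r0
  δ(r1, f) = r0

From the language and accept set, identify what each state tracks — r0: even length so far; r1: odd length so far.
Each missing δ(q, a) is the state matching the new tracked value after reading a.
δ(r0, f) = r1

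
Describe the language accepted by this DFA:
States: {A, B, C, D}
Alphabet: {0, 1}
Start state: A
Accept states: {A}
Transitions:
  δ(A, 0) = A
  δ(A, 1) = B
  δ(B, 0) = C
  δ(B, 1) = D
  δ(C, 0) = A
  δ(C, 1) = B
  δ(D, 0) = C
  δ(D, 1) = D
Testing a few strings:
  '0' → accept
  '01' → reject
  '1' → reject
  '110' → reject
State roles: A=value ≡ 0 (mod 4); B=value ≡ 1 (mod 4); C=value ≡ 2 (mod 4); D=value ≡ 3 (mod 4)
All binary strings representing a multiple of 4 (read in base 2; leading zeros allowed and ε counts as 0)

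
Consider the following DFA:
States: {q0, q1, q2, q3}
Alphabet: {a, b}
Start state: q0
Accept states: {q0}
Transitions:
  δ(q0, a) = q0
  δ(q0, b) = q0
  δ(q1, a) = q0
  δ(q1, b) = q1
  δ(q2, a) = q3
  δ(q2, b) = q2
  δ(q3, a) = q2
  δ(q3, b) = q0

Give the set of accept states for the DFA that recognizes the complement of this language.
Complement accept states = All states \ Original accept states
= {q0, q1, q2, q3} \ {q0}
{q1, q2, q3}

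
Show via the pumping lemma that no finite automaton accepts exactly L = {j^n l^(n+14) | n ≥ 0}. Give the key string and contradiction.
Assume L is regular with pumping length p. Idea: pumping the j-block breaks the fixed offset of 14.
Choose s = j^p l^(p+14) ∈ L. By the pumping lemma, s = xyz with |xy| ≤ p, |y| > 0, so y = j^k with k ≥ 1. Then xy²z = j^(p+k) l^(p+14). For this to be in L we would need p+14 = (p+k)+14, i.e. k = 0, contradicting k ≥ 1. So xy²z ∉ L.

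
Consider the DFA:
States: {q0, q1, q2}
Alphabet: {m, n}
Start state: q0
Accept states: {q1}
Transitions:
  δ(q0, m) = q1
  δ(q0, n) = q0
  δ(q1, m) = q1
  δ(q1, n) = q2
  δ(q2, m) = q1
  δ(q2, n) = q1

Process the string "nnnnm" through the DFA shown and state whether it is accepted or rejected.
Processing string "nnnnm":
  q0 --n--> q0
  q0 --n--> q0
  q0 --n--> q0
  q0 --n--> q0
  q0 --m--> q1
Final state: q1
Accept states: {q1}
Yes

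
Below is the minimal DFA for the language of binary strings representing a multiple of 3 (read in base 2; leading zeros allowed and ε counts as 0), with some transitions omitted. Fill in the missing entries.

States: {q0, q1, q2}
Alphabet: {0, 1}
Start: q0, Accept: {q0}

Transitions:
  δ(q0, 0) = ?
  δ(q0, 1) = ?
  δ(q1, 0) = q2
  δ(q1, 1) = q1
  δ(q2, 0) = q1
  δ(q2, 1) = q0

From the language and accept set, identify what each state tracks — q0: value ≡ 0 (mod 3); q1: value ≡ 2 (mod 3); q2: value ≡ 1 (mod 3).
Each missing δ(q, a) is the state matching the new tracked value after reading a.
δ(q0, 0) = q0; δ(q0, 1) = q2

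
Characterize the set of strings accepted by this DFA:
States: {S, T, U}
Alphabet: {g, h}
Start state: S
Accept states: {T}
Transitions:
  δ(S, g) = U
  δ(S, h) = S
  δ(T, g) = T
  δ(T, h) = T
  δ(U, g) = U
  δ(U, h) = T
Testing a few strings:
  'hgg' → reject
  'hgh' → accept
  'gh' → accept
  'gg' → reject
State roles: S=no g seen yet; T=substring gh seen; U=seen a g, waiting for h
All strings over {g,h} containing the substring gh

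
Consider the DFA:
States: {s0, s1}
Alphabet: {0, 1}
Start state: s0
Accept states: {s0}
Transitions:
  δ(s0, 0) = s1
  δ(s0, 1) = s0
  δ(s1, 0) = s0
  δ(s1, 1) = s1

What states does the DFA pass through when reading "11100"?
read '1': s0 → s0
  read '1': s0 → s0
  read '1': s0 → s0
  read '0': s0 → s1
  read '0': s1 → s0
s0 -> s0 -> s0 -> s0 -> s1 -> s0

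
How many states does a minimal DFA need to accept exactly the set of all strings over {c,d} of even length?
By Myhill–Nerode, count the distinguishable equivalence classes: two classes — parity of the length.
2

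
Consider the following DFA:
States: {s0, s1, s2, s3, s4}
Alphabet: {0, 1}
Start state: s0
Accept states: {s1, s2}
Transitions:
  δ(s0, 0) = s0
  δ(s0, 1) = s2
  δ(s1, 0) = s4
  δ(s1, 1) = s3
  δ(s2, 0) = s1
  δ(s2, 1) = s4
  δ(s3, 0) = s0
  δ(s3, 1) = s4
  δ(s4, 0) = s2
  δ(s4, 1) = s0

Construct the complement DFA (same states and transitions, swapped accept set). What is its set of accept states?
Complement accept states = All states \ Original accept states
= {s0, s1, s2, s3, s4} \ {s1, s2}
{s0, s3, s4}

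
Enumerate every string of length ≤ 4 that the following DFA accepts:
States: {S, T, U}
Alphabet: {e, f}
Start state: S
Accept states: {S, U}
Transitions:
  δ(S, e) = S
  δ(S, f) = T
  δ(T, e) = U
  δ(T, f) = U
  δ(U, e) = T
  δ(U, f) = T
ε, e, ee, fe, ff, eee, efe, eff, eeee, eefe, eeff, feee, feef, fefe, feff, ffee, ffef, fffe, ffff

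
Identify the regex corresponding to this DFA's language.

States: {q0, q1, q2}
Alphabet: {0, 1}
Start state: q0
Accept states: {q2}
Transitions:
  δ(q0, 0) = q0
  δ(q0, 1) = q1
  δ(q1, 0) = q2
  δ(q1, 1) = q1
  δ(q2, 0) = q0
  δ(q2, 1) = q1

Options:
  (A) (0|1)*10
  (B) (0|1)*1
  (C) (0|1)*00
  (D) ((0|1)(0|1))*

Check each option against the DFA on short strings; one disagreement eliminates an option:
  (A) (0|1)*10: agrees with the DFA on every string of length ≤ 6
  (B) (0|1)*1: on '1' the DFA goes q0 → q1 and rejects (q1 ∉ Accept), but the regex matches it → eliminate
  (C) (0|1)*00: on '00' the DFA goes q0 → q0 → q0 and rejects (q0 ∉ Accept), but the regex matches it → eliminate
  (D) ((0|1)(0|1))*: on ε the DFA stays in q0 and rejects (q0 ∉ Accept), but the regex matches it → eliminate
Only (A) is consistent with the DFA.
(A) (0|1)*10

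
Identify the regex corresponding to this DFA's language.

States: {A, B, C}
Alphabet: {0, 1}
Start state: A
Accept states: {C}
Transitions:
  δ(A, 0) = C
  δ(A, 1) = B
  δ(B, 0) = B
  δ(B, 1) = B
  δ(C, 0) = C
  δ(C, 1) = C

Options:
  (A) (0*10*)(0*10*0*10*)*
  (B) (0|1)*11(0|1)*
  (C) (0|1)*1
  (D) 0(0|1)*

Check each option against the DFA on short strings; one disagreement eliminates an option:
  (A) (0*10*)(0*10*0*10*)*: on '0' the DFA goes A → C and accepts (C ∈ Accept), but the regex does not match it → eliminate
  (B) (0|1)*11(0|1)*: on '0' the DFA goes A → C and accepts (C ∈ Accept), but the regex does not match it → eliminate
  (C) (0|1)*1: on '0' the DFA goes A → C and accepts (C ∈ Accept), but the regex does not match it → eliminate
  (D) 0(0|1)*: agrees with the DFA on every string of length ≤ 6
Only (D) is consistent with the DFA.
(D) 0(0|1)*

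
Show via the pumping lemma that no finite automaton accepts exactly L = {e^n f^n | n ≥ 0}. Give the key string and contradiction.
Assume L is regular with pumping length p. Idea: pumping the e-block changes the count balance.
Choose s = e^p f^p (length 2p ≥ p). By the pumping lemma, s = xyz with |xy| ≤ p, |y| > 0. So y = e^k for some k > 0 (since xy is entirely within the e's). Pumping gives xy²z = e^(p+k) f^p, which is not in L since p+k ≠ p.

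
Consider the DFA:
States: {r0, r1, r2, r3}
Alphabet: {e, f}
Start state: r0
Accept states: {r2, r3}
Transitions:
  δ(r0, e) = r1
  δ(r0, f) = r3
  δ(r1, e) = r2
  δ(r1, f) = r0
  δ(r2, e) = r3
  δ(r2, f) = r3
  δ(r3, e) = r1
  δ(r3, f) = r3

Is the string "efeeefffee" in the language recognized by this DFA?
Processing string "efeeefffee":
  r0 --e--> r1
  r1 --f--> r0
  r0 --e--> r1
  r1 --e--> r2
  r2 --e--> r3
  r3 --f--> r3
  r3 --f--> r3
  r3 --f--> r3
  r3 --e--> r1
  r1 --e--> r2
Final state: r2
Accept states: {r2, r3}
Yes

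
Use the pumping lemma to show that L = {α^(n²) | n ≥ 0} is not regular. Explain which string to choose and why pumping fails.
Assume L is regular with pumping length p. Idea: pumping adds a fixed amount, but gaps between consecutive squares grow.
Choose s = α^(p²) (length p² ≥ p). By the pumping lemma, s = xyz with |xy| ≤ p, |y| > 0, so |y| = k with 1 ≤ k ≤ p. Then |xy²z| = p²+k. Since p² < p²+k ≤ p²+p < (p+1)², the length p²+k lies strictly between consecutive squares, so it is not a perfect square and xy²z ∉ L.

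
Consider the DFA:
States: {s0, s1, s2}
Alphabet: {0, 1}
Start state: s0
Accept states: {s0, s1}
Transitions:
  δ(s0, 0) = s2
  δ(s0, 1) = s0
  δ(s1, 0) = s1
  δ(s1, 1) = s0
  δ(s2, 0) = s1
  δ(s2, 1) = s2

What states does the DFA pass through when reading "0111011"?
read '0': s0 → s2
  read '1': s2 → s2
  read '1': s2 → s2
  read '1': s2 → s2
  read '0': s2 → s1
  read '1': s1 → s0
  read '1': s0 → s0
s0 -> s2 -> s2 -> s2 -> s2 -> s1 -> s0 -> s0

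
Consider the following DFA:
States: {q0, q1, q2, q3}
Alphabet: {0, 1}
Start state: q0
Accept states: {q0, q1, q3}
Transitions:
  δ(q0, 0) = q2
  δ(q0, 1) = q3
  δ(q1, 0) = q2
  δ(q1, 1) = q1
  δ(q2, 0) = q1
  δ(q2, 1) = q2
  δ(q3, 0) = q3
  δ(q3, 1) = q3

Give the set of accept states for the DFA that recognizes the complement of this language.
Complement accept states = All states \ Original accept states
= {q0, q1, q2, q3} \ {q0, q1, q3}
{q2}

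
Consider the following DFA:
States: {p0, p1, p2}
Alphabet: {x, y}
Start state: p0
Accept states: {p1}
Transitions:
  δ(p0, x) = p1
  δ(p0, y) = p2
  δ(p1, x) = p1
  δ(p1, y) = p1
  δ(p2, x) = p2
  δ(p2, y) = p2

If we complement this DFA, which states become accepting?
Complement accept states = All states \ Original accept states
= {p0, p1, p2} \ {p1}
{p0, p2}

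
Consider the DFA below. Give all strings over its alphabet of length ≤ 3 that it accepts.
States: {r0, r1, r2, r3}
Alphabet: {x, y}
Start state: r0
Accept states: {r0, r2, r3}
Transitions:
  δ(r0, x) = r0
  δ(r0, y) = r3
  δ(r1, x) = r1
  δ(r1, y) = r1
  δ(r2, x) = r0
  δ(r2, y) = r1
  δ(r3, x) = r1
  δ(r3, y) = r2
ε, x, y, xx, xy, yy, xxx, xxy, xyy, yyx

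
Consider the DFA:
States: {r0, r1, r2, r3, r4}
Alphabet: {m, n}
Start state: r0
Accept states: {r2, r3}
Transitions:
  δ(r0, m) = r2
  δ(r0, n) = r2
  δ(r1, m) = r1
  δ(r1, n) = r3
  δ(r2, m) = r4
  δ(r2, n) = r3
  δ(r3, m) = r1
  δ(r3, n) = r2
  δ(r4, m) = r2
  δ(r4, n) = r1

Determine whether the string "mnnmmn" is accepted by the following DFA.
Processing string "mnnmmn":
  r0 --m--> r2
  r2 --n--> r3
  r3 --n--> r2
  r2 --m--> r4
  r4 --m--> r2
  r2 --n--> r3
Final state: r3
Accept states: {r2, r3}
Yes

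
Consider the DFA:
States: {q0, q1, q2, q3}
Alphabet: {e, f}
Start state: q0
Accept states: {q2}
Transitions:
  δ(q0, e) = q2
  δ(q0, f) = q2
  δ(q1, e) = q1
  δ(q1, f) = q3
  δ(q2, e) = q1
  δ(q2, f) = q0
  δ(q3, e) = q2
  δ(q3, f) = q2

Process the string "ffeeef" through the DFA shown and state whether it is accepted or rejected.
Processing string "ffeeef":
  q0 --f--> q2
  q2 --f--> q0
  q0 --e--> q2
  q2 --e--> q1
  q1 --e--> q1
  q1 --f--> q3
Final state: q3
Accept states: {q2}
No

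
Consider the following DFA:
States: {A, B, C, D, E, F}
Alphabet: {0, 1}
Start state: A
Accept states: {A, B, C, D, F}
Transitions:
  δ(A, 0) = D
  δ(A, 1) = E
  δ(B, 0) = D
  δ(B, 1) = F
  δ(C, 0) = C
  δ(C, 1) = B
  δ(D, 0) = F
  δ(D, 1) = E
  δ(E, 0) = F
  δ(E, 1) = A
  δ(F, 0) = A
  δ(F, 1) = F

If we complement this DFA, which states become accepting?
Complement accept states = All states \ Original accept states
= {A, B, C, D, E, F} \ {A, B, C, D, F}
{E}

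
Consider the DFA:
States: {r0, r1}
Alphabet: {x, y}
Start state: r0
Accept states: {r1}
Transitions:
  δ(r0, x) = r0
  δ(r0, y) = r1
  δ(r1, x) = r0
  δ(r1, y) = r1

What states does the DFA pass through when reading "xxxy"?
read 'x': r0 → r0
  read 'x': r0 → r0
  read 'x': r0 → r0
  read 'y': r0 → r1
r0 -> r0 -> r0 -> r0 -> r1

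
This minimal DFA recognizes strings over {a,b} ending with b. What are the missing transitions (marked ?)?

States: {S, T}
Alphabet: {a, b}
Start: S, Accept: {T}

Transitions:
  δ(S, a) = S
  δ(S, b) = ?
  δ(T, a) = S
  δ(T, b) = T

From the language and accept set, identify what each state tracks — S: last symbol not b; T: last symbol is b.
Each missing δ(q, a) is the state matching the new tracked value after reading a.
δ(S, b) = T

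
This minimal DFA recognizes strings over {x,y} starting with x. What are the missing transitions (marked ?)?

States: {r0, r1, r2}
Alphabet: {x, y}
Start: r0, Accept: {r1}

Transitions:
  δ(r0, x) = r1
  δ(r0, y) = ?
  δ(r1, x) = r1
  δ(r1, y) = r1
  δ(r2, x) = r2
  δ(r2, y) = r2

From the language and accept set, identify what each state tracks — r0: no input read; r1: started with x; r2: started with y (dead).
Each missing δ(q, a) is the state matching the new tracked value after reading a.
δ(r0, y) = r2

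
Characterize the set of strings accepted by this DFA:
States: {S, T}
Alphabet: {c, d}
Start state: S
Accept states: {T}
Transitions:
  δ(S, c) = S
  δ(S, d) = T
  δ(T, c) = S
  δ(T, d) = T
Testing a few strings:
  'dcd' → accept
  'cdc' → reject
  'c' → reject
  'd' → accept
State roles: S=last symbol not d; T=last symbol is d
All strings over {c,d} ending with d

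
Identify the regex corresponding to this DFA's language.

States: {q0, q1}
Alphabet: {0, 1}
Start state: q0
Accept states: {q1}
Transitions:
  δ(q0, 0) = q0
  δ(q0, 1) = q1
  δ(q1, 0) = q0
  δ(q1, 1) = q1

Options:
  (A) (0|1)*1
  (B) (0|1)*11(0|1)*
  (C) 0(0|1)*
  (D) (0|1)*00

Check each option against the DFA on short strings; one disagreement eliminates an option:
  (A) (0|1)*1: agrees with the DFA on every string of length ≤ 6
  (B) (0|1)*11(0|1)*: on '1' the DFA goes q0 → q1 and accepts (q1 ∈ Accept), but the regex does not match it → eliminate
  (C) 0(0|1)*: on '0' the DFA goes q0 → q0 and rejects (q0 ∉ Accept), but the regex matches it → eliminate
  (D) (0|1)*00: on '1' the DFA goes q0 → q1 and accepts (q1 ∈ Accept), but the regex does not match it → eliminate
Only (A) is consistent with the DFA.
(A) (0|1)*1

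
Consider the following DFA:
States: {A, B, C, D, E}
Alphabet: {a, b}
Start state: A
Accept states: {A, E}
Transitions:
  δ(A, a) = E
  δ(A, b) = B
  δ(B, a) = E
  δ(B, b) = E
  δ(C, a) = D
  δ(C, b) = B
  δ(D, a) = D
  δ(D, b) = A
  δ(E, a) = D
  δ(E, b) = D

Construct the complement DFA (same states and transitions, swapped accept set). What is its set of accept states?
Complement accept states = All states \ Original accept states
= {A, B, C, D, E} \ {A, E}
{B, C, D}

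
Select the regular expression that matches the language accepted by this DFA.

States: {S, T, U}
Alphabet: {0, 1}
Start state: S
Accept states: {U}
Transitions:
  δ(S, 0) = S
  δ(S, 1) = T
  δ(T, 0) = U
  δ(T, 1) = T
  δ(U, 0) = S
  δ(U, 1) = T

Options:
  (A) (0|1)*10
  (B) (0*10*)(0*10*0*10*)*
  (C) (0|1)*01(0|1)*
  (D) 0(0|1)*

Check each option against the DFA on short strings; one disagreement eliminates an option:
  (A) (0|1)*10: agrees with the DFA on every string of length ≤ 6
  (B) (0*10*)(0*10*0*10*)*: on '1' the DFA goes S → T and rejects (T ∉ Accept), but the regex matches it → eliminate
  (C) (0|1)*01(0|1)*: on '01' the DFA goes S → S → T and rejects (T ∉ Accept), but the regex matches it → eliminate
  (D) 0(0|1)*: on '0' the DFA goes S → S and rejects (S ∉ Accept), but the regex matches it → eliminate
Only (A) is consistent with the DFA.
(A) (0|1)*10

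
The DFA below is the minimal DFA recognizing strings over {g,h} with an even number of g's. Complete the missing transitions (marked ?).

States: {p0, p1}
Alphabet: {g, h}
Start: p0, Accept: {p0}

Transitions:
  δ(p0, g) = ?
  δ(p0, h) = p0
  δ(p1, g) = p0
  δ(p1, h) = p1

From the language and accept set, identify what each state tracks — p0: even number of g's so far; p1: odd number of g's so far.
Each missing δ(q, a) is the state matching the new tracked value after reading a.
δ(p0, g) = p1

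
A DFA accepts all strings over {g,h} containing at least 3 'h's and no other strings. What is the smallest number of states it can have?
By Myhill–Nerode, count the distinguishable equivalence classes: 4 classes — having seen 0, 1, 2, or ≥3 copies of 'h'; any two classes i < j (j ≤ 3) are distinguished by the string h^(3−j), which takes class j to 3 copies (accepted) but leaves class i below 3 (rejected).
4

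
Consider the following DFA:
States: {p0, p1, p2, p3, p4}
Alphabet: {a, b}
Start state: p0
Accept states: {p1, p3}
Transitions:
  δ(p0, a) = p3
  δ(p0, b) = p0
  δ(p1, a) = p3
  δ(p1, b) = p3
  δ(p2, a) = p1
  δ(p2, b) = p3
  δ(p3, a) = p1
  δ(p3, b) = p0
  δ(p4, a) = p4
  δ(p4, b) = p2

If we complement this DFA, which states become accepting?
Complement accept states = All states \ Original accept states
= {p0, p1, p2, p3, p4} \ {p1, p3}
{p0, p2, p4}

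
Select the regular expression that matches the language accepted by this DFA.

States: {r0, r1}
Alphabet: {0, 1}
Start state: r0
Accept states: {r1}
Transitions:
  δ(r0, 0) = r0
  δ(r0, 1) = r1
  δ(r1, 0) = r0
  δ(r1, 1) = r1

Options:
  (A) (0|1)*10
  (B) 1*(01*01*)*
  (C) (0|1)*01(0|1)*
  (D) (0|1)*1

Check each option against the DFA on short strings; one disagreement eliminates an option:
  (A) (0|1)*10: on '1' the DFA goes r0 → r1 and accepts (r1 ∈ Accept), but the regex does not match it → eliminate
  (B) 1*(01*01*)*: on ε the DFA stays in r0 and rejects (r0 ∉ Accept), but the regex matches it → eliminate
  (C) (0|1)*01(0|1)*: on '1' the DFA goes r0 → r1 and accepts (r1 ∈ Accept), but the regex does not match it → eliminate
  (D) (0|1)*1: agrees with the DFA on every string of length ≤ 6
Only (D) is consistent with the DFA.
(D) (0|1)*1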